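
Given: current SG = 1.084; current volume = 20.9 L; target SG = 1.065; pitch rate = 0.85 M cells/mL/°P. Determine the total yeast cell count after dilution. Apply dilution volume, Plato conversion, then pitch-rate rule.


V_w = V·((SG_c−1)/(SG_t−1)−1);  °P = 259 − 259/SG_t;  cells = rate·(V+V_w)·°P
V_w = 20.9·((1.084−1)/(1.065−1)−1) = 6.1092
V_final = 20.9 + 6.1092 = 27.0092
°P = 259 − 259/1.065 = 15.8075
cells = 0.85·27.0092·15.8075

362.9064 billion cells


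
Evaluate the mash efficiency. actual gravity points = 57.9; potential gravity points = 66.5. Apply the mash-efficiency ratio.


efficiency = actual / potential × 100
efficiency = 57.9 / 66.5 × 100

87.0677 %


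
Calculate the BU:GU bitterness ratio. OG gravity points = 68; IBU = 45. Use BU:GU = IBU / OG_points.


BU:GU = 45 / 68

0.6618


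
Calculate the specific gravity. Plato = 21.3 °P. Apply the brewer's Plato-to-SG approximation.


SG = 259/(259 − P)
SG = 259/(259 − 21.3)

1.0896


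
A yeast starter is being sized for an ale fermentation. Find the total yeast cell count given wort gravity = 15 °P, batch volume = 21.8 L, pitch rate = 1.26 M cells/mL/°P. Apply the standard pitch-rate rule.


cells (billions) = rate · V_L · °P
cells = 1.26 · 21.8 · 15

412.0200 billion cells


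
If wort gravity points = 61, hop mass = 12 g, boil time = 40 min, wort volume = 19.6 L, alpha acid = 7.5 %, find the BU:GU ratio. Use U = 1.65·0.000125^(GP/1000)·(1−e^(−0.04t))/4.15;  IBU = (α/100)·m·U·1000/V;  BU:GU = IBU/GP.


U = 1.65·0.000125^(61/1000)·(1−e^(−0.04·40))/4.15 = 0.1834
IBU = (7.5/100)·12·0.1834·1000/19.6 = 8.4216
BU:GU = 8.4216/61

0.1381


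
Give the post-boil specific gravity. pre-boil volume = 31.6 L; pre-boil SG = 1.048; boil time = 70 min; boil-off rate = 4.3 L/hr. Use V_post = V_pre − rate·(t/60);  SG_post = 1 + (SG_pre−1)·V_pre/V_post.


V_post = 31.6 − 4.3·(70/60) = 26.5833
SG_post = 1 + (1.048 − 1)·31.6/26.5833

1.0571


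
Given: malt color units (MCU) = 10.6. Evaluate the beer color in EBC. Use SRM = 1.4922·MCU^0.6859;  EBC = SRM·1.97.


SRM = 1.4922·10.6^0.6859 = 7.5350
EBC = 7.5350·1.97

14.8440 EBC


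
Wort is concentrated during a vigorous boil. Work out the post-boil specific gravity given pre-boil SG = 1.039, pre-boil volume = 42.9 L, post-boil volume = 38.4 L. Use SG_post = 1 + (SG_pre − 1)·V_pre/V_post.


pts_pre = (1.039 − 1)·1000 = 39.0000
pts_post = 39.0000·42.9/38.4 = 43.5703
SG_post = 1 + 43.5703/1000

1.0436


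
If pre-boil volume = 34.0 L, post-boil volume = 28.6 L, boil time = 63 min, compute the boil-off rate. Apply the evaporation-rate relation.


rate = (V_pre − V_post) / (t_min/60)
rate = (34.0 − 28.6) / (63/60)

5.1429 L/hr


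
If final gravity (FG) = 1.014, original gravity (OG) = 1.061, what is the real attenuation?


AA = (OG−FG)/(OG−1)·100;  RA = AA·0.8192
AA = (1.061 − 1.014)/(1.061 − 1)·100 = 77.0492
RA = 77.0492·0.8192

63.1187 %


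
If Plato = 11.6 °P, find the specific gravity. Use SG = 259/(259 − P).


SG = 259/(259 − 11.6)

1.0469


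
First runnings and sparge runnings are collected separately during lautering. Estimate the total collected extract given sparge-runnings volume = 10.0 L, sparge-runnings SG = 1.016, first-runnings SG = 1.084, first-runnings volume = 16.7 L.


total = Σ (SG_i − 1)·1000·V_i
first = (1.084 − 1)·1000·16.7 = 1402.8000
sparge = (1.016 − 1)·1000·10.0 = 160.0000
total = 1402.8000 + 160.0000

1562.8000 gravity·L


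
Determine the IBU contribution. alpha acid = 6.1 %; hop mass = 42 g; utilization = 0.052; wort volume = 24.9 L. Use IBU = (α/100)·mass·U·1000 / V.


IBU = (6.1/100)·42·0.052·1000 / 24.9

5.3504 IBU


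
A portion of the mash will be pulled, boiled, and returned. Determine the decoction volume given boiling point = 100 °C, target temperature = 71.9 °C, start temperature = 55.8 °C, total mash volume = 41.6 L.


V_dec = V_total·(T_target − T_start)/(T_boil − T_start)
V_dec = 41.6·(71.9 − 55.8)/(100 − 55.8)

15.1529 L


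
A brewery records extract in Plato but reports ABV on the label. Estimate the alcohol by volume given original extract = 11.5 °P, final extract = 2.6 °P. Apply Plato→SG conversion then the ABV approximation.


SG = 259/(259 − P);  ABV = (OG − FG)·131.25
OG = 259/(259 − 11.5) = 1.0465
FG = 259/(259 − 2.6) = 1.0101
ABV = (1.0465 − 1.0101)·131.25

4.7676 % ABV


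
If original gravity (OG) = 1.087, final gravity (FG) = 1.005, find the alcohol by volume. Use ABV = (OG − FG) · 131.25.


ABV = (1.087 − 1.005) · 131.25

10.7625 % ABV


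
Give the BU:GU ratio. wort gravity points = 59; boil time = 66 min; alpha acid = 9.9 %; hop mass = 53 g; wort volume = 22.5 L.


U = 1.65·0.000125^(GP/1000)·(1−e^(−0.04t))/4.15;  IBU = (α/100)·m·U·1000/V;  BU:GU = IBU/GP
U = 1.65·0.000125^(59/1000)·(1−e^(−0.04·66))/4.15 = 0.2173
IBU = (9.9/100)·53·0.2173·1000/22.5 = 50.6674
BU:GU = 50.6674/59

0.8588


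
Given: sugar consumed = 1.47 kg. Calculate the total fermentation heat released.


Q = m_sugar · 590 kJ/kg
Q = 1.47 · 590

867.3000 kJ


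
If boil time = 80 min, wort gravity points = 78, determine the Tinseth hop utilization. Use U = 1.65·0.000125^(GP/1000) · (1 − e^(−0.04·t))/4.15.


bigness = 1.65·0.000125^(78/1000) = 0.8185
boil_factor = (1 − e^(−0.04·80))/4.15 = 0.2311
U = 0.8185 · 0.2311

0.1892


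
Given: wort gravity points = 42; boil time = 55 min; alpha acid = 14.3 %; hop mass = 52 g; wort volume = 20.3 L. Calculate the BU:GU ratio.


U = 1.65·0.000125^(GP/1000)·(1−e^(−0.04t))/4.15;  IBU = (α/100)·m·U·1000/V;  BU:GU = IBU/GP
U = 1.65·0.000125^(42/1000)·(1−e^(−0.04·55))/4.15 = 0.2424
IBU = (14.3/100)·52·0.2424·1000/20.3 = 88.7866
BU:GU = 88.7866/42

2.1140


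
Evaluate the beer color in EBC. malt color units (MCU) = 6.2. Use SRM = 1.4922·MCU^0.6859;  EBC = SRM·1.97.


SRM = 1.4922·6.2^0.6859 = 5.2159
EBC = 5.2159·1.97

10.2753 EBC


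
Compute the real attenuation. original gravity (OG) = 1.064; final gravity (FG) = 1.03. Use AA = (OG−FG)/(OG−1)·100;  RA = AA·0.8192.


AA = (1.064 − 1.03)/(1.064 − 1)·100 = 53.1250
RA = 53.1250·0.8192

43.5200 %


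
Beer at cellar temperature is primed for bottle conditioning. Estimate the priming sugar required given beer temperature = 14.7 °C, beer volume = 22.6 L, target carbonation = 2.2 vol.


residual = 14.695·(0.01821 + 0.09011·e^(−0.04·T));  sugar = (target − residual)·4.0·V
residual = 14.695·(0.01821 + 0.09011·e^(−0.04·14.7)) = 1.0031
sugar = (2.2 − 1.0031)·4.0·22.6

108.2009 g


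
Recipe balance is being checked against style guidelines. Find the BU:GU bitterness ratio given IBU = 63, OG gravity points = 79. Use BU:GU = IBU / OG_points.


BU:GU = 63 / 79

0.7975


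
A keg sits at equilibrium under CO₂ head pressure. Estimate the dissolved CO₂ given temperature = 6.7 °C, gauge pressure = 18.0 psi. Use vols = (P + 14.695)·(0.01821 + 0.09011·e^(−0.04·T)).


vols = (18.0 + 14.695)·(0.01821 + 0.09011·e^(−0.04·6.7))

2.8489 volumes


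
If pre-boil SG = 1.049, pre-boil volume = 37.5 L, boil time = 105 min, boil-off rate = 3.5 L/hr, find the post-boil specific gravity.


V_post = V_pre − rate·(t/60);  SG_post = 1 + (SG_pre−1)·V_pre/V_post
V_post = 37.5 − 3.5·(105/60) = 31.3750
SG_post = 1 + (1.049 − 1)·37.5/31.3750

1.0586


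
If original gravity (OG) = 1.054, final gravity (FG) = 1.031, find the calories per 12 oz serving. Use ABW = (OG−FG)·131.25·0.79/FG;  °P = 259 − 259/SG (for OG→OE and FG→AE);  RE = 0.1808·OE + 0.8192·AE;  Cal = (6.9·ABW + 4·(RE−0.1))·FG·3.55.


ABW = (1.054 − 1.031)·131.25·0.79/1.031 = 2.3131
OE = 259 − 259/1.054 = 13.2694 °P
AE = 259 − 259/1.031 = 7.7876 °P
RE = 0.1808·13.2694 + 0.8192·7.7876 = 8.7787 °P
Cal = (6.9·2.3131 + 4·(8.7787−0.1))·1.031·3.55

185.4740 kcal


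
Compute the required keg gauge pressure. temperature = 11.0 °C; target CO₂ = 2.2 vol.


psi = vols/(0.01821 + 0.09011·e^(−0.04·T)) − 14.695
psi = 2.2/(0.01821 + 0.09011·e^(−0.04·11.0)) − 14.695

14.1597 psi


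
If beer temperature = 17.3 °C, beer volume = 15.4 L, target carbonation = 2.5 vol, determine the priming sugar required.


residual = 14.695·(0.01821 + 0.09011·e^(−0.04·T));  sugar = (target − residual)·4.0·V
residual = 14.695·(0.01821 + 0.09011·e^(−0.04·17.3)) = 0.9304
sugar = (2.5 − 0.9304)·4.0·15.4

96.6849 g


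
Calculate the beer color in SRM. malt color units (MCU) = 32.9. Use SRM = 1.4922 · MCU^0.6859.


SRM = 1.4922 · 32.9^0.6859

16.3860 SRM


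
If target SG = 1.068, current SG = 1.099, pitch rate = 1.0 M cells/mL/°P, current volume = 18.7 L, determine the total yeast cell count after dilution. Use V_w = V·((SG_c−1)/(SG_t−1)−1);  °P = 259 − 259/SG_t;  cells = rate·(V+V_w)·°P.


V_w = 18.7·((1.099−1)/(1.068−1)−1) = 8.5250
V_final = 18.7 + 8.5250 = 27.2250
°P = 259 − 259/1.068 = 16.4906
cells = 1.0·27.2250·16.4906

448.9576 billion cells


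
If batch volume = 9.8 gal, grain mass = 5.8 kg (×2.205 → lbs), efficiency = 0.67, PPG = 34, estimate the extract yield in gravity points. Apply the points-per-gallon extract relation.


points = lbs × PPG × eff / vol
lbs = 5.8 × 2.205 = 12.7890
points = 12.7890 × 34 × 0.67 / 9.8

29.7279 points


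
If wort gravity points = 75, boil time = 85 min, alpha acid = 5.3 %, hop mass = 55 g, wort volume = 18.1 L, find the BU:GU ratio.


U = 1.65·0.000125^(GP/1000)·(1−e^(−0.04t))/4.15;  IBU = (α/100)·m·U·1000/V;  BU:GU = IBU/GP
U = 1.65·0.000125^(75/1000)·(1−e^(−0.04·85))/4.15 = 0.1959
IBU = (5.3/100)·55·0.1959·1000/18.1 = 31.5444
BU:GU = 31.5444/75

0.4206


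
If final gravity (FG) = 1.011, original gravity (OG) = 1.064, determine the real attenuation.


AA = (OG−FG)/(OG−1)·100;  RA = AA·0.8192
AA = (1.064 − 1.011)/(1.064 − 1)·100 = 82.8125
RA = 82.8125·0.8192

67.8400 %


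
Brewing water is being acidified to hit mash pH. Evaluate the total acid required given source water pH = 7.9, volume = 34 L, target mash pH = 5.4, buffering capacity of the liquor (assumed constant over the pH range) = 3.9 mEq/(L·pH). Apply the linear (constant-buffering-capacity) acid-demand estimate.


acid = buffering capacity · (pH_source − pH_target) · V
acid = 3.9 · (7.9 − 5.4) · 34

331.5000 mEq


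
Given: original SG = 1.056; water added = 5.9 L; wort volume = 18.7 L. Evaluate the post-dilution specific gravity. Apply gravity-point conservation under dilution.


SG_new = 1 + (SG_old − 1)·V_old/(V_old + V_water)
pts = (1.056 − 1)·1000·18.7/(18.7 + 5.9) = 42.5691
SG_new = 1 + 42.5691/1000

1.0426


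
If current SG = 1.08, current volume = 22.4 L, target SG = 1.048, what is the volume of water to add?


V_water = V·((SG_curr − 1)/(SG_target − 1) − 1)
V_water = 22.4·((1.08 − 1)/(1.048 − 1) − 1)

14.9333 L


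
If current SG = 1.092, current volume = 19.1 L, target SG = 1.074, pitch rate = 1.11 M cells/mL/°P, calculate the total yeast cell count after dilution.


V_w = V·((SG_c−1)/(SG_t−1)−1);  °P = 259 − 259/SG_t;  cells = rate·(V+V_w)·°P
V_w = 19.1·((1.092−1)/(1.074−1)−1) = 4.6459
V_final = 19.1 + 4.6459 = 23.7459
°P = 259 − 259/1.074 = 17.8454
cells = 1.11·23.7459·17.8454

470.3700 billion cells


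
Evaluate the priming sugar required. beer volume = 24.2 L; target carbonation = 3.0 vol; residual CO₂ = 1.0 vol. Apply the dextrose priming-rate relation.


sugar = (target − residual)·4.0·V
sugar = (3.0 − 1.0)·4.0·24.2

193.6000 g


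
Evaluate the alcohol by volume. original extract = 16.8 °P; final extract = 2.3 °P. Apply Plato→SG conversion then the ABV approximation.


SG = 259/(259 − P);  ABV = (OG − FG)·131.25
OG = 259/(259 − 16.8) = 1.0694
FG = 259/(259 − 2.3) = 1.0090
ABV = (1.0694 − 1.0090)·131.25

7.9281 % ABV


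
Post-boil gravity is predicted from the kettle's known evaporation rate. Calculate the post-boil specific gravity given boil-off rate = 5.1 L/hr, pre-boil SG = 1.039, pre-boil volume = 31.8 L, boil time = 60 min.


V_post = V_pre − rate·(t/60);  SG_post = 1 + (SG_pre−1)·V_pre/V_post
V_post = 31.8 − 5.1·(60/60) = 26.7000
SG_post = 1 + (1.039 − 1)·31.8/26.7000

1.0464


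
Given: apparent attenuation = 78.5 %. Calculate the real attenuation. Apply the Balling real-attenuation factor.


RA = AA · 0.8192
RA = 78.5 · 0.8192

64.3072 %


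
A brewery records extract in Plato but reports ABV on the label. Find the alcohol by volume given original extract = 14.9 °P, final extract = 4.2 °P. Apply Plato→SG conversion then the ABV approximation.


SG = 259/(259 − P);  ABV = (OG − FG)·131.25
OG = 259/(259 − 14.9) = 1.0610
FG = 259/(259 − 4.2) = 1.0165
ABV = (1.0610 − 1.0165)·131.25

5.8481 % ABV


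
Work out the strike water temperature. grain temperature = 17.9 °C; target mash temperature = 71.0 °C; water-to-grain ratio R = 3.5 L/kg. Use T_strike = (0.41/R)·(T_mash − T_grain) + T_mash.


T_strike = (0.41/3.5)·(71.0 − 17.9) + 71.0

77.2203 °C


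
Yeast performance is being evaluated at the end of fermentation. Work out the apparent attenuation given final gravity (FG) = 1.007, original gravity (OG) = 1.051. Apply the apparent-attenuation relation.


AA = (OG − FG)/(OG − 1) · 100
AA = (1.051 − 1.007)/(1.051 − 1) · 100

86.2745 %


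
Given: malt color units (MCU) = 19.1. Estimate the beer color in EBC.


SRM = 1.4922·MCU^0.6859;  EBC = SRM·1.97
SRM = 1.4922·19.1^0.6859 = 11.2846
EBC = 11.2846·1.97

22.2307 EBC


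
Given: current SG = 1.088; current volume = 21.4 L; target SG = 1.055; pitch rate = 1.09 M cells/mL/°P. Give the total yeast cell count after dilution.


V_w = V·((SG_c−1)/(SG_t−1)−1);  °P = 259 − 259/SG_t;  cells = rate·(V+V_w)·°P
V_w = 21.4·((1.088−1)/(1.055−1)−1) = 12.8400
V_final = 21.4 + 12.8400 = 34.2400
°P = 259 − 259/1.055 = 13.5024
cells = 1.09·34.2400·13.5024

503.9300 billion cells


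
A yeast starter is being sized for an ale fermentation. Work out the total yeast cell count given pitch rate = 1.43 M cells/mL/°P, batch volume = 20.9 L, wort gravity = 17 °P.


cells (billions) = rate · V_L · °P
cells = 1.43 · 20.9 · 17

508.0790 billion cells


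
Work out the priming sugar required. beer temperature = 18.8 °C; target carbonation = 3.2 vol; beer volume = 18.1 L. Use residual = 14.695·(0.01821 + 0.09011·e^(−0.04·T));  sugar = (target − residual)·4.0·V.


residual = 14.695·(0.01821 + 0.09011·e^(−0.04·18.8)) = 0.8918
sugar = (3.2 − 0.8918)·4.0·18.1

167.1109 g


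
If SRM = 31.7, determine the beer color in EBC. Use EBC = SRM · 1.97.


EBC = 31.7 · 1.97

62.4490 EBC


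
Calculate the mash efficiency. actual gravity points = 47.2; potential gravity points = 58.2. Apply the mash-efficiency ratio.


efficiency = actual / potential × 100
efficiency = 47.2 / 58.2 × 100

81.0997 %


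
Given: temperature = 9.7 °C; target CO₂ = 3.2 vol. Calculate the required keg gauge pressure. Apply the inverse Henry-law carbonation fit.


psi = vols/(0.01821 + 0.09011·e^(−0.04·T)) − 14.695
psi = 3.2/(0.01821 + 0.09011·e^(−0.04·9.7)) − 14.695

25.6369 psi


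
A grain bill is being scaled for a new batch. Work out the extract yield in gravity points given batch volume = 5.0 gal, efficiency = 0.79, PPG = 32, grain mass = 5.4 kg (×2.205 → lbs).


points = lbs × PPG × eff / vol
lbs = 5.4 × 2.205 = 11.9070
points = 11.9070 × 32 × 0.79 / 5.0

60.2018 points


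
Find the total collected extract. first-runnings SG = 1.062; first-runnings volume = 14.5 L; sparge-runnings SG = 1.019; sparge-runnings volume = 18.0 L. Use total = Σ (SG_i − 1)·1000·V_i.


first = (1.062 − 1)·1000·14.5 = 899.0000
sparge = (1.019 − 1)·1000·18.0 = 342.0000
total = 899.0000 + 342.0000

1241.0000 gravity·L


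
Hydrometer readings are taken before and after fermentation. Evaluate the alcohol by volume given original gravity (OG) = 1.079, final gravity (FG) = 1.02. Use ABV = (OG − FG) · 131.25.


ABV = (1.079 − 1.02) · 131.25

7.7437 % ABV


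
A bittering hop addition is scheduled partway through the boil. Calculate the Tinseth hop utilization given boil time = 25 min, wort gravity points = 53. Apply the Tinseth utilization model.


U = 1.65·0.000125^(GP/1000) · (1 − e^(−0.04·t))/4.15
bigness = 1.65·0.000125^(53/1000) = 1.0248
boil_factor = (1 − e^(−0.04·25))/4.15 = 0.1523
U = 1.0248 · 0.1523

0.1561


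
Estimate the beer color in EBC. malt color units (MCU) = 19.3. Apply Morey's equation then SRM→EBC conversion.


SRM = 1.4922·MCU^0.6859;  EBC = SRM·1.97
SRM = 1.4922·19.3^0.6859 = 11.3656
EBC = 11.3656·1.97

22.3902 EBC


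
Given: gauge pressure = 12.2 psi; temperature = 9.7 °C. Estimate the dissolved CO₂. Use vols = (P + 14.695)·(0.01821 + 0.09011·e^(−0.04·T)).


vols = (12.2 + 14.695)·(0.01821 + 0.09011·e^(−0.04·9.7))

2.1339 volumes


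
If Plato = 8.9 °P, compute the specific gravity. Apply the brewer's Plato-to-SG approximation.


SG = 259/(259 − P)
SG = 259/(259 − 8.9)

1.0356


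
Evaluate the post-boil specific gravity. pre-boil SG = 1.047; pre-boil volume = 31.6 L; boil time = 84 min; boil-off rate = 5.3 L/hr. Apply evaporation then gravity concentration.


V_post = V_pre − rate·(t/60);  SG_post = 1 + (SG_pre−1)·V_pre/V_post
V_post = 31.6 − 5.3·(84/60) = 24.1800
SG_post = 1 + (1.047 − 1)·31.6/24.1800

1.0614


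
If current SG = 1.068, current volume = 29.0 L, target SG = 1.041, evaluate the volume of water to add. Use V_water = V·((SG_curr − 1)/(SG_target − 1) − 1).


V_water = 29.0·((1.068 − 1)/(1.041 − 1) − 1)

19.0976 L


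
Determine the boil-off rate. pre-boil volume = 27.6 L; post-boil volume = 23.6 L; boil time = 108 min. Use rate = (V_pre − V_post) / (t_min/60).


rate = (27.6 − 23.6) / (108/60)

2.2222 L/hr


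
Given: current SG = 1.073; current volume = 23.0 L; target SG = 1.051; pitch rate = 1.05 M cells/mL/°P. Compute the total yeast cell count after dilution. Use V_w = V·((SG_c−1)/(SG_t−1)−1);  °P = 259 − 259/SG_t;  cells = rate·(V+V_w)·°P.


V_w = 23.0·((1.073−1)/(1.051−1)−1) = 9.9216
V_final = 23.0 + 9.9216 = 32.9216
°P = 259 − 259/1.051 = 12.5680
cells = 1.05·32.9216·12.5680

434.4472 billion cells


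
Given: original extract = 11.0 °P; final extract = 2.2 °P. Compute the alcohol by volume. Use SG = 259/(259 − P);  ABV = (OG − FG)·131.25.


OG = 259/(259 − 11.0) = 1.0444
FG = 259/(259 − 2.2) = 1.0086
ABV = (1.0444 − 1.0086)·131.25

4.6972 % ABV


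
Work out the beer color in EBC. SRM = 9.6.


EBC = SRM · 1.97
EBC = 9.6 · 1.97

18.9120 EBC


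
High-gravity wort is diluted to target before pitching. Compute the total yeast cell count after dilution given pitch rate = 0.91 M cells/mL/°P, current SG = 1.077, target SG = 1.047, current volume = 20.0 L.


V_w = V·((SG_c−1)/(SG_t−1)−1);  °P = 259 − 259/SG_t;  cells = rate·(V+V_w)·°P
V_w = 20.0·((1.077−1)/(1.047−1)−1) = 12.7660
V_final = 20.0 + 12.7660 = 32.7660
°P = 259 − 259/1.047 = 11.6266
cells = 0.91·32.7660·11.6266

346.6691 billion cells


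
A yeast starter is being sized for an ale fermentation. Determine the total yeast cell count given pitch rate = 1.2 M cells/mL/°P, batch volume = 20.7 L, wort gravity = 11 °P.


cells (billions) = rate · V_L · °P
cells = 1.2 · 20.7 · 11

273.2400 billion cells


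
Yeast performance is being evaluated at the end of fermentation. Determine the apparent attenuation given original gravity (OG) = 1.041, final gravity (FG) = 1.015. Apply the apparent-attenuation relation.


AA = (OG − FG)/(OG − 1) · 100
AA = (1.041 − 1.015)/(1.041 − 1) · 100

63.4146 %


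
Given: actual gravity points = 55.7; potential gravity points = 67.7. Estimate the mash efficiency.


efficiency = actual / potential × 100
efficiency = 55.7 / 67.7 × 100

82.2747 %


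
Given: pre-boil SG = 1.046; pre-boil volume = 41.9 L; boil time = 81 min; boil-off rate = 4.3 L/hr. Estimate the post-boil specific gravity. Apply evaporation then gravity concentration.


V_post = V_pre − rate·(t/60);  SG_post = 1 + (SG_pre−1)·V_pre/V_post
V_post = 41.9 − 4.3·(81/60) = 36.0950
SG_post = 1 + (1.046 − 1)·41.9/36.0950

1.0534


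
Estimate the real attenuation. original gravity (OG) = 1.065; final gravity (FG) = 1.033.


AA = (OG−FG)/(OG−1)·100;  RA = AA·0.8192
AA = (1.065 − 1.033)/(1.065 − 1)·100 = 49.2308
RA = 49.2308·0.8192

40.3298 %


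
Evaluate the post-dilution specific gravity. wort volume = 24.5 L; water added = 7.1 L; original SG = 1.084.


SG_new = 1 + (SG_old − 1)·V_old/(V_old + V_water)
pts = (1.084 − 1)·1000·24.5/(24.5 + 7.1) = 65.1266
SG_new = 1 + 65.1266/1000

1.0651


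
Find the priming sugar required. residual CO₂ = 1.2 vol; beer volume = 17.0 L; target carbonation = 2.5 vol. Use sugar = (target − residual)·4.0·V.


sugar = (2.5 − 1.2)·4.0·17.0

88.4000 g


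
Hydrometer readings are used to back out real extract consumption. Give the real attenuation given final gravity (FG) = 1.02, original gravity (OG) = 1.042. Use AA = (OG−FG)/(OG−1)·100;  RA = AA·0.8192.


AA = (1.042 − 1.02)/(1.042 − 1)·100 = 52.3810
RA = 52.3810·0.8192

42.9105 %


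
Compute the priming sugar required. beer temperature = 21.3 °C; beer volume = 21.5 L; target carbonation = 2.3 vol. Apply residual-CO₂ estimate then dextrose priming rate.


residual = 14.695·(0.01821 + 0.09011·e^(−0.04·T));  sugar = (target − residual)·4.0·V
residual = 14.695·(0.01821 + 0.09011·e^(−0.04·21.3)) = 0.8324
sugar = (2.3 − 0.8324)·4.0·21.5

126.2107 g


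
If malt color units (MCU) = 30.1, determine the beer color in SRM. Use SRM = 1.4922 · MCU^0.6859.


SRM = 1.4922 · 30.1^0.6859

15.4161 SRM


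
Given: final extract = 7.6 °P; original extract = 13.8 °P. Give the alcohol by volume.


SG = 259/(259 − P);  ABV = (OG − FG)·131.25
OG = 259/(259 − 13.8) = 1.0563
FG = 259/(259 − 7.6) = 1.0302
ABV = (1.0563 − 1.0302)·131.25

3.4190 % ABV


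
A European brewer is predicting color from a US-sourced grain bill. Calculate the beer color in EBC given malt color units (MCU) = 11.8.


SRM = 1.4922·MCU^0.6859;  EBC = SRM·1.97
SRM = 1.4922·11.8^0.6859 = 8.1102
EBC = 8.1102·1.97

15.9771 EBC


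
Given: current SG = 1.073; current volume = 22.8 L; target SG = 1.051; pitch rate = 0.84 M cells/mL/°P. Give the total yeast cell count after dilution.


V_w = V·((SG_c−1)/(SG_t−1)−1);  °P = 259 − 259/SG_t;  cells = rate·(V+V_w)·°P
V_w = 22.8·((1.073−1)/(1.051−1)−1) = 9.8353
V_final = 22.8 + 9.8353 = 32.6353
°P = 259 − 259/1.051 = 12.5680
cells = 0.84·32.6353·12.5680

344.5356 billion cells


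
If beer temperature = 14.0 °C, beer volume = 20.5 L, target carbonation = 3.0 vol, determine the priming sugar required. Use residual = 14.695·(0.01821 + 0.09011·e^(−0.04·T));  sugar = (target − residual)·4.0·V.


residual = 14.695·(0.01821 + 0.09011·e^(−0.04·14.0)) = 1.0240
sugar = (3.0 − 1.0240)·4.0·20.5

162.0343 g


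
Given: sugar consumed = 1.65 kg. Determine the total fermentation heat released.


Q = m_sugar · 590 kJ/kg
Q = 1.65 · 590

973.5000 kJ


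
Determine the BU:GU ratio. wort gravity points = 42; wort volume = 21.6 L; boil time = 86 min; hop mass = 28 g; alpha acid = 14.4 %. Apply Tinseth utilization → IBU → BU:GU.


U = 1.65·0.000125^(GP/1000)·(1−e^(−0.04t))/4.15;  IBU = (α/100)·m·U·1000/V;  BU:GU = IBU/GP
U = 1.65·0.000125^(42/1000)·(1−e^(−0.04·86))/4.15 = 0.2638
IBU = (14.4/100)·28·0.2638·1000/21.6 = 49.2515
BU:GU = 49.2515/42

1.1727


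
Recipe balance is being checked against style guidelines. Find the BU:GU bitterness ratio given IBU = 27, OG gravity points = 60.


BU:GU = IBU / OG_points
BU:GU = 27 / 60

0.4500


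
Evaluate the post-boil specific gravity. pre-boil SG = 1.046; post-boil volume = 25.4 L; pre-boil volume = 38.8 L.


SG_post = 1 + (SG_pre − 1)·V_pre/V_post
pts_pre = (1.046 − 1)·1000 = 46.0000
pts_post = 46.0000·38.8/25.4 = 70.2677
SG_post = 1 + 70.2677/1000

1.0703


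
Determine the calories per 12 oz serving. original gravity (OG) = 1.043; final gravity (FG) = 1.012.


ABW = (OG−FG)·131.25·0.79/FG;  °P = 259 − 259/SG (for OG→OE and FG→AE);  RE = 0.1808·OE + 0.8192·AE;  Cal = (6.9·ABW + 4·(RE−0.1))·FG·3.55
ABW = (1.043 − 1.012)·131.25·0.79/1.012 = 3.1762
OE = 259 − 259/1.043 = 10.6779 °P
AE = 259 − 259/1.012 = 3.0711 °P
RE = 0.1808·10.6779 + 0.8192·3.0711 = 4.4464 °P
Cal = (6.9·3.1762 + 4·(4.4464−0.1))·1.012·3.55

141.1946 kcal


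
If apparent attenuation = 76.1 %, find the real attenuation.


RA = AA · 0.8192
RA = 76.1 · 0.8192

62.3411 %


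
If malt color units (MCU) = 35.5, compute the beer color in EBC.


SRM = 1.4922·MCU^0.6859;  EBC = SRM·1.97
SRM = 1.4922·35.5^0.6859 = 17.2635
EBC = 17.2635·1.97

34.0091 EBC


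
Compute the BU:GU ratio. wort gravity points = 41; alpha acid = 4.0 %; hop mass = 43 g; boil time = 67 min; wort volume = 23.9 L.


U = 1.65·0.000125^(GP/1000)·(1−e^(−0.04t))/4.15;  IBU = (α/100)·m·U·1000/V;  BU:GU = IBU/GP
U = 1.65·0.000125^(41/1000)·(1−e^(−0.04·67))/4.15 = 0.2562
IBU = (4.0/100)·43·0.2562·1000/23.9 = 18.4371
BU:GU = 18.4371/41

0.4497


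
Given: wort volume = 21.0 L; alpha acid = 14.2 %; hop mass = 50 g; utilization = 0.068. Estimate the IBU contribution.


IBU = (α/100)·mass·U·1000 / V
IBU = (14.2/100)·50·0.068·1000 / 21.0

22.9905 IBU


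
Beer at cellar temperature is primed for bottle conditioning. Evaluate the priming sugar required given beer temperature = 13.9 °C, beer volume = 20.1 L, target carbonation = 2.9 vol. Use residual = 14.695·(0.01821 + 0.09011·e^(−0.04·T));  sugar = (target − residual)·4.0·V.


residual = 14.695·(0.01821 + 0.09011·e^(−0.04·13.9)) = 1.0270
sugar = (2.9 − 1.0270)·4.0·20.1

150.5889 g


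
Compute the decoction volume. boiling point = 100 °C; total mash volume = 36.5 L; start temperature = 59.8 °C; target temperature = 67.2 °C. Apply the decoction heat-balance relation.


V_dec = V_total·(T_target − T_start)/(T_boil − T_start)
V_dec = 36.5·(67.2 − 59.8)/(100 − 59.8)

6.7189 L


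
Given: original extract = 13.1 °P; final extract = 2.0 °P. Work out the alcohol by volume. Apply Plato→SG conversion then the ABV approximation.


SG = 259/(259 − P);  ABV = (OG − FG)·131.25
OG = 259/(259 − 13.1) = 1.0533
FG = 259/(259 − 2.0) = 1.0078
ABV = (1.0533 − 1.0078)·131.25

5.9708 % ABV


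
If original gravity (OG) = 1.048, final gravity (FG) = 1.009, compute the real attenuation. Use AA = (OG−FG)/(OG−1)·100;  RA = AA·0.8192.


AA = (1.048 − 1.009)/(1.048 − 1)·100 = 81.2500
RA = 81.2500·0.8192

66.5600 %


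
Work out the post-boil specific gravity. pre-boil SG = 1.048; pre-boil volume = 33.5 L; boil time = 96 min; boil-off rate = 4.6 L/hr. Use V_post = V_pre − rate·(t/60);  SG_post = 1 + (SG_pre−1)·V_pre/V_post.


V_post = 33.5 − 4.6·(96/60) = 26.1400
SG_post = 1 + (1.048 − 1)·33.5/26.1400

1.0615


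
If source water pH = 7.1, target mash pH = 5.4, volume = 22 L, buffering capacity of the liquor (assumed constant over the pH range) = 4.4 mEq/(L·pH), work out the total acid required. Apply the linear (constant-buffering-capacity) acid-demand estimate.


acid = buffering capacity · (pH_source − pH_target) · V
acid = 4.4 · (7.1 − 5.4) · 22

164.5600 mEq


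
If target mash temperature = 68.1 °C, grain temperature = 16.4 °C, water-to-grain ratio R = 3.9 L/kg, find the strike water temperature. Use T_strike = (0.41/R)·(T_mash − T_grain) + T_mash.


T_strike = (0.41/3.9)·(68.1 − 16.4) + 68.1

73.5351 °C


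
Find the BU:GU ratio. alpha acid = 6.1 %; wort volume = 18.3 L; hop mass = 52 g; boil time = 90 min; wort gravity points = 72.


U = 1.65·0.000125^(GP/1000)·(1−e^(−0.04t))/4.15;  IBU = (α/100)·m·U·1000/V;  BU:GU = IBU/GP
U = 1.65·0.000125^(72/1000)·(1−e^(−0.04·90))/4.15 = 0.2025
IBU = (6.1/100)·52·0.2025·1000/18.3 = 35.0965
BU:GU = 35.0965/72

0.4875


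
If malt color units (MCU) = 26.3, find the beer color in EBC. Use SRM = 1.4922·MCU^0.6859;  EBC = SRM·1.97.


SRM = 1.4922·26.3^0.6859 = 14.0532
EBC = 14.0532·1.97

27.6848 EBC


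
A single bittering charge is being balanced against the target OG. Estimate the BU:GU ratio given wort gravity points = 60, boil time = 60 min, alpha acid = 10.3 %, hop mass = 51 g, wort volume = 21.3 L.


U = 1.65·0.000125^(GP/1000)·(1−e^(−0.04t))/4.15;  IBU = (α/100)·m·U·1000/V;  BU:GU = IBU/GP
U = 1.65·0.000125^(60/1000)·(1−e^(−0.04·60))/4.15 = 0.2108
IBU = (10.3/100)·51·0.2108·1000/21.3 = 51.9968
BU:GU = 51.9968/60

0.8666


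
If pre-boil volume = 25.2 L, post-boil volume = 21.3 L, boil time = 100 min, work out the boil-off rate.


rate = (V_pre − V_post) / (t_min/60)
rate = (25.2 − 21.3) / (100/60)

2.3400 L/hr


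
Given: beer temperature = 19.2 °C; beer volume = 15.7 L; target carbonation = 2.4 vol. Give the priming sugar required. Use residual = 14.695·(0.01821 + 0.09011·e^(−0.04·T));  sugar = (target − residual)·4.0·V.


residual = 14.695·(0.01821 + 0.09011·e^(−0.04·19.2)) = 0.8819
sugar = (2.4 − 0.8819)·4.0·15.7

95.3348 g


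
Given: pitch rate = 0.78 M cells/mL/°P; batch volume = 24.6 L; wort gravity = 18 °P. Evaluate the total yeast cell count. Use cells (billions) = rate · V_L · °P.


cells = 0.78 · 24.6 · 18

345.3840 billion cells


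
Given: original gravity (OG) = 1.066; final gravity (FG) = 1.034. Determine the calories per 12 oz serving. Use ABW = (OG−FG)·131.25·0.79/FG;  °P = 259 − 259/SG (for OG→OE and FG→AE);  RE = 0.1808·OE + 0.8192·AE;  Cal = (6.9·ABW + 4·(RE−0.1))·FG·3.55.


ABW = (1.066 − 1.034)·131.25·0.79/1.034 = 3.2089
OE = 259 − 259/1.066 = 16.0356 °P
AE = 259 − 259/1.034 = 8.5164 °P
RE = 0.1808·16.0356 + 0.8192·8.5164 = 9.8759 °P
Cal = (6.9·3.2089 + 4·(9.8759−0.1))·1.034·3.55

224.8122 kcal


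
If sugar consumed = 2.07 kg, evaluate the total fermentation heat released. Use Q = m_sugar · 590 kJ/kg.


Q = 2.07 · 590

1221.3000 kJ


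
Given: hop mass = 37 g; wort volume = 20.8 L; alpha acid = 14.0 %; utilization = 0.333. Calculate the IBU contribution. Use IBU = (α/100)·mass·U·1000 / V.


IBU = (14.0/100)·37·0.333·1000 / 20.8

82.9298 IBU


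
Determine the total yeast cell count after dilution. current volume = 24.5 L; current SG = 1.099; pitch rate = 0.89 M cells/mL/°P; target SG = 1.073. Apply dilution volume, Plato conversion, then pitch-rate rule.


V_w = V·((SG_c−1)/(SG_t−1)−1);  °P = 259 − 259/SG_t;  cells = rate·(V+V_w)·°P
V_w = 24.5·((1.099−1)/(1.073−1)−1) = 8.7260
V_final = 24.5 + 8.7260 = 33.2260
°P = 259 − 259/1.073 = 17.6207
cells = 0.89·33.2260·17.6207

521.0643 billion cells


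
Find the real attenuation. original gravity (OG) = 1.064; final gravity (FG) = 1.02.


AA = (OG−FG)/(OG−1)·100;  RA = AA·0.8192
AA = (1.064 − 1.02)/(1.064 − 1)·100 = 68.7500
RA = 68.7500·0.8192

56.3200 %


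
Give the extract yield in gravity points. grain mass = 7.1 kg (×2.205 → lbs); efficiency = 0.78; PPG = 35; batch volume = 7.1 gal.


points = lbs × PPG × eff / vol
lbs = 7.1 × 2.205 = 15.6555
points = 15.6555 × 35 × 0.78 / 7.1

60.1965 points


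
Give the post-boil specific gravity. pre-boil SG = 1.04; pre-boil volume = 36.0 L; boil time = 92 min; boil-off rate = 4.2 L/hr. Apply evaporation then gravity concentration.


V_post = V_pre − rate·(t/60);  SG_post = 1 + (SG_pre−1)·V_pre/V_post
V_post = 36.0 − 4.2·(92/60) = 29.5600
SG_post = 1 + (1.04 − 1)·36.0/29.5600

1.0487


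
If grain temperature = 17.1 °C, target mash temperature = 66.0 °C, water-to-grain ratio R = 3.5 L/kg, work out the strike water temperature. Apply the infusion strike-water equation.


T_strike = (0.41/R)·(T_mash − T_grain) + T_mash
T_strike = (0.41/3.5)·(66.0 − 17.1) + 66.0

71.7283 °C


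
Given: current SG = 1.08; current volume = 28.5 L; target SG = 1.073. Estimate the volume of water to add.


V_water = V·((SG_curr − 1)/(SG_target − 1) − 1)
V_water = 28.5·((1.08 − 1)/(1.073 − 1) − 1)

2.7329 L


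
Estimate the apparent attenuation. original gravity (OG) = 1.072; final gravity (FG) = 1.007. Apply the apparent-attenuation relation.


AA = (OG − FG)/(OG − 1) · 100
AA = (1.072 − 1.007)/(1.072 − 1) · 100

90.2778 %


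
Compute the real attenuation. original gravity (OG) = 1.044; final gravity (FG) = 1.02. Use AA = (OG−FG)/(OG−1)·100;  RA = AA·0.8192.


AA = (1.044 − 1.02)/(1.044 − 1)·100 = 54.5455
RA = 54.5455·0.8192

44.6836 %


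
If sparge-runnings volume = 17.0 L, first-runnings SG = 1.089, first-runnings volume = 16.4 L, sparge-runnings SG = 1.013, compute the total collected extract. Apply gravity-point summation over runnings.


total = Σ (SG_i − 1)·1000·V_i
first = (1.089 − 1)·1000·16.4 = 1459.6000
sparge = (1.013 − 1)·1000·17.0 = 221.0000
total = 1459.6000 + 221.0000

1680.6000 gravity·L


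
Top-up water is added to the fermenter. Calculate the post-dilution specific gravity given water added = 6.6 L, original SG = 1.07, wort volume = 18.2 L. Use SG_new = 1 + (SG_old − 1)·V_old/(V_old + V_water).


pts = (1.07 − 1)·1000·18.2/(18.2 + 6.6) = 51.3710
SG_new = 1 + 51.3710/1000

1.0514


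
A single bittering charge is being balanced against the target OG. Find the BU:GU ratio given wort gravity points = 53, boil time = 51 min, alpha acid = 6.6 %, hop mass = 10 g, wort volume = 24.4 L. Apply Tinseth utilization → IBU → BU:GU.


U = 1.65·0.000125^(GP/1000)·(1−e^(−0.04t))/4.15;  IBU = (α/100)·m·U·1000/V;  BU:GU = IBU/GP
U = 1.65·0.000125^(53/1000)·(1−e^(−0.04·51))/4.15 = 0.2148
IBU = (6.6/100)·10·0.2148·1000/24.4 = 5.8107
BU:GU = 5.8107/53

0.1096


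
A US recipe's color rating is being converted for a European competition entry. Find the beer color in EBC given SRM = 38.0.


EBC = SRM · 1.97
EBC = 38.0 · 1.97

74.8600 EBC


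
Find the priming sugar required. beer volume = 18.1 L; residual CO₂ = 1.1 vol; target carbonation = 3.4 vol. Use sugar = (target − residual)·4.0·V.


sugar = (3.4 − 1.1)·4.0·18.1

166.5200 g


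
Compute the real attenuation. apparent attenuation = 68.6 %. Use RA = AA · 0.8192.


RA = 68.6 · 0.8192

56.1971 %


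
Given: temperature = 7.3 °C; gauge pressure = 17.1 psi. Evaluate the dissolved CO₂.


vols = (P + 14.695)·(0.01821 + 0.09011·e^(−0.04·T))
vols = (17.1 + 14.695)·(0.01821 + 0.09011·e^(−0.04·7.3))

2.7185 volumes


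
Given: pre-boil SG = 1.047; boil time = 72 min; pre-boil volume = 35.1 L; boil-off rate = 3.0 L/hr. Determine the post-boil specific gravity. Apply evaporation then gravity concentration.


V_post = V_pre − rate·(t/60);  SG_post = 1 + (SG_pre−1)·V_pre/V_post
V_post = 35.1 − 3.0·(72/60) = 31.5000
SG_post = 1 + (1.047 − 1)·35.1/31.5000

1.0524


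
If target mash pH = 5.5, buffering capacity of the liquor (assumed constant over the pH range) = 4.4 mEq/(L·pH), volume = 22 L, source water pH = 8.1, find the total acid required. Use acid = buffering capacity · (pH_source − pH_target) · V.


acid = 4.4 · (8.1 − 5.5) · 22

251.6800 mEq


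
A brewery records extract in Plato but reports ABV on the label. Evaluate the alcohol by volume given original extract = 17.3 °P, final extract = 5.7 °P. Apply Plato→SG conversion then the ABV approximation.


SG = 259/(259 − P);  ABV = (OG − FG)·131.25
OG = 259/(259 − 17.3) = 1.0716
FG = 259/(259 − 5.7) = 1.0225
ABV = (1.0716 − 1.0225)·131.25

6.4409 % ABV


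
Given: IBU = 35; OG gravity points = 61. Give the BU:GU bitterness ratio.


BU:GU = IBU / OG_points
BU:GU = 35 / 61

0.5738


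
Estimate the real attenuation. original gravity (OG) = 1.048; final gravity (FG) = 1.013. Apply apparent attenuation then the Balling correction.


AA = (OG−FG)/(OG−1)·100;  RA = AA·0.8192
AA = (1.048 − 1.013)/(1.048 − 1)·100 = 72.9167
RA = 72.9167·0.8192

59.7333 %


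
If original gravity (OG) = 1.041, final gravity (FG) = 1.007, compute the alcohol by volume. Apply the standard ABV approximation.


ABV = (OG − FG) · 131.25
ABV = (1.041 − 1.007) · 131.25

4.4625 % ABV


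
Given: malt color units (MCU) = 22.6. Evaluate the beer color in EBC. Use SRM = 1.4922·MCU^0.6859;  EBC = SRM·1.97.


SRM = 1.4922·22.6^0.6859 = 12.6651
EBC = 12.6651·1.97

24.9503 EBC


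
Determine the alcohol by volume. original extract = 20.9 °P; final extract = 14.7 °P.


SG = 259/(259 − P);  ABV = (OG − FG)·131.25
OG = 259/(259 − 20.9) = 1.0878
FG = 259/(259 − 14.7) = 1.0602
ABV = (1.0878 − 1.0602)·131.25

3.6233 % ABV


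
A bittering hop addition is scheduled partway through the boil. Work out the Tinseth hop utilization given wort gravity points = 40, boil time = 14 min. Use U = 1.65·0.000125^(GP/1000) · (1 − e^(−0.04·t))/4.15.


bigness = 1.65·0.000125^(40/1000) = 1.1518
boil_factor = (1 − e^(−0.04·14))/4.15 = 0.1033
U = 1.1518 · 0.1033

0.1190


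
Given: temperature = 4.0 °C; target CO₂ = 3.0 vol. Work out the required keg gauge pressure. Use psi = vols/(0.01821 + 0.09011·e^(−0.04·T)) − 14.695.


psi = 3.0/(0.01821 + 0.09011·e^(−0.04·4.0)) − 14.695

16.8851 psi


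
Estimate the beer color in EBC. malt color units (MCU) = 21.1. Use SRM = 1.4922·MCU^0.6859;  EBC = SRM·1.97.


SRM = 1.4922·21.1^0.6859 = 12.0824
EBC = 12.0824·1.97

23.8023 EBC


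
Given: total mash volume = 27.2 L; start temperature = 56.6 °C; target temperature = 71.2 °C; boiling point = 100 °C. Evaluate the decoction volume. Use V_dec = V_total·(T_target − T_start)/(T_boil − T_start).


V_dec = 27.2·(71.2 − 56.6)/(100 − 56.6)

9.1502 L


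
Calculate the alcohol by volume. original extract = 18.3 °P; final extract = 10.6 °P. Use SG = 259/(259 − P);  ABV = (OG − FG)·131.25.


OG = 259/(259 − 18.3) = 1.0760
FG = 259/(259 − 10.6) = 1.0427
ABV = (1.0760 − 1.0427)·131.25

4.3779 % ABV


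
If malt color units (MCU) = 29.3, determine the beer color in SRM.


SRM = 1.4922 · MCU^0.6859
SRM = 1.4922 · 29.3^0.6859

15.1339 SRM


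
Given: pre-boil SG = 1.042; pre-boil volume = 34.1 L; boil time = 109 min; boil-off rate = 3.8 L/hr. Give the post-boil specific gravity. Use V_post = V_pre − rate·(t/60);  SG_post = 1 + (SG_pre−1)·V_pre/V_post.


V_post = 34.1 − 3.8·(109/60) = 27.1967
SG_post = 1 + (1.042 − 1)·34.1/27.1967

1.0527


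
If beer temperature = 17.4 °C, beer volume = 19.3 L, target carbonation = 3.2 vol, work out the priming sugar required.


residual = 14.695·(0.01821 + 0.09011·e^(−0.04·T));  sugar = (target − residual)·4.0·V
residual = 14.695·(0.01821 + 0.09011·e^(−0.04·17.4)) = 0.9278
sugar = (3.2 − 0.9278)·4.0·19.3

175.4144 g


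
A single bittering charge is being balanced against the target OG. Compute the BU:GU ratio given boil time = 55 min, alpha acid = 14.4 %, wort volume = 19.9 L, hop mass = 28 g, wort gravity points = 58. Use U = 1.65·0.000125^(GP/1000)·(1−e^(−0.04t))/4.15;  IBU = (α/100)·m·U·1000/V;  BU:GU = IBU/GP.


U = 1.65·0.000125^(58/1000)·(1−e^(−0.04·55))/4.15 = 0.2099
IBU = (14.4/100)·28·0.2099·1000/19.9 = 42.5326
BU:GU = 42.5326/58

0.7333
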